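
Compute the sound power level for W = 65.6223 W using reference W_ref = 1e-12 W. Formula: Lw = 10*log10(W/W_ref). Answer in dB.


W / W_ref = 65.6223 / 1e-12 = 6.56223e+13
Lw = 10 * log10(6.56223e+13) = 138.17 dB


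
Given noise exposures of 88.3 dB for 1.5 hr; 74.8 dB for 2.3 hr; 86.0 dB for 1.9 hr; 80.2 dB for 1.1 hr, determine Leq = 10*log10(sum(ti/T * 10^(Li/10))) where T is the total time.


T_total = 1.5 + 2.3 + 1.9 + 1.1 = 6.8 hr
(1.5/6.8) * 10^(88.3/10) = 1.49136e+08
(2.3/6.8) * 10^(74.8/10) = 1.02145e+07
(1.9/6.8) * 10^(86.0/10) = 1.11236e+08
(1.1/6.8) * 10^(80.2/10) = 1.69388e+07
Sum = 1.49136e+08 + 1.02145e+07 + 1.11236e+08 + 1.69388e+07 = 2.87525e+08
Leq = 10*log10(2.87525e+08) = 84.587 dB


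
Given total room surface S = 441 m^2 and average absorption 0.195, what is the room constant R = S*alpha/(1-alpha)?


R = 441 * 0.195 / (1 - 0.195) = 106.83 m^2


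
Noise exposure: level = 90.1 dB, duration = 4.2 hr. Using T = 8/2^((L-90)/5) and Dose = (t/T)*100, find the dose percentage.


T_allowed = 8 / 2^((90.1 - 90)/5) = 7.88986 hr
Dose = 4.2 / 7.88986 * 100 = 53.233 %


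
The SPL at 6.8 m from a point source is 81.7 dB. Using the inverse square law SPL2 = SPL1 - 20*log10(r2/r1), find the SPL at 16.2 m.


r2/r1 = 16.2/6.8 = 2.38235
Correction = 20*log10(2.38235) = 7.54011 dB
SPL2 = 81.7 - 7.54011 = 74.16 dB


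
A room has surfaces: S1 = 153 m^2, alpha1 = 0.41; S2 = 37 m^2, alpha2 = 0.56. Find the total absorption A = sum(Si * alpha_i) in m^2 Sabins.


153 * 0.41 = 62.73
37 * 0.56 = 20.72
A_total = 62.73 + 20.72 = 83.45 m^2


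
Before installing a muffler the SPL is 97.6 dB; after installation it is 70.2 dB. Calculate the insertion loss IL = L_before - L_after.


Insertion loss = SPL without muffler - SPL with muffler
IL = 97.6 - 70.2 = 27.4 dB


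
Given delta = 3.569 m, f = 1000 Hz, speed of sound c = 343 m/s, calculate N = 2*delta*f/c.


N = 2*delta*f/c = 2*delta/lambda, where lambda = c/f
lambda = 343 / 1000 = 0.343 m
N = 2 * 3.569 / 0.343 = 20.81


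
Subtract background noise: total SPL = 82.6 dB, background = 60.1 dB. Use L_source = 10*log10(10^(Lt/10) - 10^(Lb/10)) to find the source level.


10^(82.6/10) = 1.8197e+08
10^(60.1/10) = 1.02329e+06
Difference = 1.8197e+08 - 1.02329e+06 = 1.80947e+08
L_source = 10*log10(1.80947e+08) = 82.576 dB


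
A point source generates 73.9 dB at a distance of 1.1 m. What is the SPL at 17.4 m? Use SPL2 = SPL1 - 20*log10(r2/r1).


r2/r1 = 17.4/1.1 = 15.8182
Correction = 20*log10(15.8182) = 23.9831 dB
SPL2 = 73.9 - 23.9831 = 49.917 dB


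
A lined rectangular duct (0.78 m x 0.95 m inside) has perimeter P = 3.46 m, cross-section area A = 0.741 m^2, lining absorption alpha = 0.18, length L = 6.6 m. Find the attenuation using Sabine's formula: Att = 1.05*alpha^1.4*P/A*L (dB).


alpha^1.4 = 0.18^1.4 = 0.0906529
Attenuation rate = 1.05 * alpha^1.4 * P / A
= 1.05 * 0.0906529 * 3.46 / 0.741 = 0.444456 dB/m
Total Att = 0.444456 * 6.6 = 2.9334 dB


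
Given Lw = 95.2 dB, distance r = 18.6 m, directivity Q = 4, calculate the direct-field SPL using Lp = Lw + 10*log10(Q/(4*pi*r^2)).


4*pi*r^2 = 4*pi*18.6^2 = 4347.46 m^2
Q / (4*pi*r^2) = 4 / 4347.46 = 0.000920077
Lp = 95.2 + 10*log10(0.000920077) = 64.838 dB


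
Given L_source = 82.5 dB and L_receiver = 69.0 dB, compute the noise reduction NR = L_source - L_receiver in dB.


NR = L_source - L_receiver (difference between source and receiving room levels)
NR = 82.5 - 69.0 = 13.5 dB


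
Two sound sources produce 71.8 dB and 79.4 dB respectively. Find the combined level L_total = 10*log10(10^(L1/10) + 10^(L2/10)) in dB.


10^(71.8/10) = 1.51356e+07
10^(79.4/10) = 8.70964e+07
Sum = 1.51356e+07 + 8.70964e+07 = 1.02232e+08
L_total = 10*log10(1.02232e+08) = 80.096 dB


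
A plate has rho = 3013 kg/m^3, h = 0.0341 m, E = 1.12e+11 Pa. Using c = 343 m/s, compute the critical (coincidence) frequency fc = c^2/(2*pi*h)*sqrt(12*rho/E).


12*rho/E = 12*3013/1.12e+11 = 3.22821e-07
sqrt(12*rho/E) = sqrt(3.22821e-07) = 0.000568173
c^2/(2*pi*h) = 343^2/(2*pi*0.0341) = 549103
fc = 549103 * 0.000568173 = 311.99 Hz


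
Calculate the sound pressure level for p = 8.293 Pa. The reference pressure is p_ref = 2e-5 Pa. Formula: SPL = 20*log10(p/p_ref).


p / p_ref = 8.293 / 2e-5 = 414650
SPL = 20 * log10(414650) = 112.35 dB


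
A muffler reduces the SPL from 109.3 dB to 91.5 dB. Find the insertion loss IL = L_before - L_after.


Insertion loss = SPL without muffler - SPL with muffler
IL = 109.3 - 91.5 = 17.8 dB


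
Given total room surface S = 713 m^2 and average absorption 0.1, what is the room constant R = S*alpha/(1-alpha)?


R = 713 * 0.1 / (1 - 0.1) = 79.222 m^2


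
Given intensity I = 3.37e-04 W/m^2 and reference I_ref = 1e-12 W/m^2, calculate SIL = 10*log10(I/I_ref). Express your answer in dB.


I / I_ref = 3.37e-04 / 1e-12 = 3.37e+08
SIL = 10 * log10(3.37e+08) = 85.276 dB


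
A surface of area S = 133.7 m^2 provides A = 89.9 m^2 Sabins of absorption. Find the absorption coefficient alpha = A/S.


Absorption coefficient = absorbed power / incident power
alpha = A / S = 89.9 / 133.7 = 0.6724


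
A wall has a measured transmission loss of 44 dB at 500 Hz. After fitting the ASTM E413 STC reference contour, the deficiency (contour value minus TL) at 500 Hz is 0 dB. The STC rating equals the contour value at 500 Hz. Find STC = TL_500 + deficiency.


By ASTM E413, STC = value of the fitted reference contour at 500 Hz.
Contour value at 500 Hz = TL_500 + deficiency = 44 + 0 = 44
STC = 44


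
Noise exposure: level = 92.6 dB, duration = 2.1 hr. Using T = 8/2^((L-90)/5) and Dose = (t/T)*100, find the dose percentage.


T_allowed = 8 / 2^((92.6 - 90)/5) = 5.57897 hr
Dose = 2.1 / 5.57897 * 100 = 37.641 %


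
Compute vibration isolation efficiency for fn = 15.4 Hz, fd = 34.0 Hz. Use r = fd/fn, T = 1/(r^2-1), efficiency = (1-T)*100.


r = 34.0 / 15.4 = 2.20779
r^2 - 1 = 2.20779^2 - 1 = 3.87434
T = 1/3.87434 = 0.258108
Efficiency = (1 - 0.258108)*100 = 74.189 %


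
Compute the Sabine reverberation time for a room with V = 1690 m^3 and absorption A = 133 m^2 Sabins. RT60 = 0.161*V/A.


RT60 = 0.161 * 1690 / 133 = 2.0458 s


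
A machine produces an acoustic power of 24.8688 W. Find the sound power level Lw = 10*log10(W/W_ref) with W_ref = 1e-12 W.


W / W_ref = 24.8688 / 1e-12 = 2.48688e+13
Lw = 10 * log10(2.48688e+13) = 133.96 dB


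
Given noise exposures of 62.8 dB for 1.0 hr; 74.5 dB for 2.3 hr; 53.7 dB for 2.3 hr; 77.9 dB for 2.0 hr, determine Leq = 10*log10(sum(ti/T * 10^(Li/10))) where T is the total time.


T_total = 1.0 + 2.3 + 2.3 + 2.0 = 7.6 hr
(1.0/7.6) * 10^(62.8/10) = 250719
(2.3/7.6) * 10^(74.5/10) = 8.52932e+06
(2.3/7.6) * 10^(53.7/10) = 70943.8
(2.0/7.6) * 10^(77.9/10) = 1.62262e+07
Sum = 250719 + 8.52932e+06 + 70943.8 + 1.62262e+07 = 2.50772e+07
Leq = 10*log10(2.50772e+07) = 73.993 dB


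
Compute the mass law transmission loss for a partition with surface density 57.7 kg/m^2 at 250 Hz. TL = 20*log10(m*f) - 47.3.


m * f = 57.7 * 250 = 14425
20*log10(14425) = 83.1823 dB
TL = 83.1823 - 47.3 = 35.882 dB


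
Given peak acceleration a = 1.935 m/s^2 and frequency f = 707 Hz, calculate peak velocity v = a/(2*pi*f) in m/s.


omega = 2*pi*f = 2*pi*707 = 4442.21 rad/s
v = a / omega = 1.935 / 4442.21 = 0.00043559 m/s


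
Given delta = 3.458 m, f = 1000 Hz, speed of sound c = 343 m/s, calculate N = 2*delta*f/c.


N = 2*delta*f/c = 2*delta/lambda, where lambda = c/f
lambda = 343 / 1000 = 0.343 m
N = 2 * 3.458 / 0.343 = 20.163


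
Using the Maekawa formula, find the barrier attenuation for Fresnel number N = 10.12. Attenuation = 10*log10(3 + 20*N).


3 + 20*N = 3 + 20*10.12 = 205.4
Att = 10*log10(205.4) = 23.126 dB


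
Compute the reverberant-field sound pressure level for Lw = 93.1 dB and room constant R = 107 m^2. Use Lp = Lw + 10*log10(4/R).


4/R = 4/107 = 0.0373832
Lp = 93.1 + 10*log10(0.0373832) = 78.827 dB


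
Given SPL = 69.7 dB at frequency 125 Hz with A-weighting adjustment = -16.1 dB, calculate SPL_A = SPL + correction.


A-weighting table: 125 Hz -> -16.1 dB correction
SPL_A = SPL + correction = 69.7 + (-16.1) = 53.6 dBA


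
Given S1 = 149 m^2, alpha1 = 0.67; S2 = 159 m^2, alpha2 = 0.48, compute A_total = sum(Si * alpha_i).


149 * 0.67 = 99.83
159 * 0.48 = 76.32
A_total = 99.83 + 76.32 = 176.15 m^2


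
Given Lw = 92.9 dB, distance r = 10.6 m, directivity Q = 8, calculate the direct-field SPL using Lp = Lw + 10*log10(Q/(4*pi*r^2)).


4*pi*r^2 = 4*pi*10.6^2 = 1411.96 m^2
Q / (4*pi*r^2) = 8 / 1411.96 = 0.00566588
Lp = 92.9 + 10*log10(0.00566588) = 70.433 dB


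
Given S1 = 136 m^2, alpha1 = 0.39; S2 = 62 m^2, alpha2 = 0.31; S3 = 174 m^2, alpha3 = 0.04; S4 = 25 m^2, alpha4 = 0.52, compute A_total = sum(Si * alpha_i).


136 * 0.39 = 53.04
62 * 0.31 = 19.22
174 * 0.04 = 6.96
25 * 0.52 = 13
A_total = 53.04 + 19.22 + 6.96 + 13 = 92.22 m^2


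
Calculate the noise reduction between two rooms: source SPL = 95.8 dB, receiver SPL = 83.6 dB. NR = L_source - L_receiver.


NR = L_source - L_receiver (difference between source and receiving room levels)
NR = 95.8 - 83.6 = 12.2 dB


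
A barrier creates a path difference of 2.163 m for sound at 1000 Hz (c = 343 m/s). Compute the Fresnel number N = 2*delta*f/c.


N = 2*delta*f/c = 2*delta/lambda, where lambda = c/f
lambda = 343 / 1000 = 0.343 m
N = 2 * 2.163 / 0.343 = 12.612


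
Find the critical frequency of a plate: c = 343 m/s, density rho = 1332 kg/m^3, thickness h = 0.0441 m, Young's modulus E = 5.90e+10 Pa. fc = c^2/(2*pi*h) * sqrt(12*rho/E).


12*rho/E = 12*1332/5.90e+10 = 2.70915e-07
sqrt(12*rho/E) = sqrt(2.70915e-07) = 0.000520495
c^2/(2*pi*h) = 343^2/(2*pi*0.0441) = 424590
fc = 424590 * 0.000520495 = 221 Hz


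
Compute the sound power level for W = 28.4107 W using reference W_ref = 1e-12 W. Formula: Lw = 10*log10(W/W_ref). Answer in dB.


W / W_ref = 28.4107 / 1e-12 = 2.84107e+13
Lw = 10 * log10(2.84107e+13) = 134.53 dB


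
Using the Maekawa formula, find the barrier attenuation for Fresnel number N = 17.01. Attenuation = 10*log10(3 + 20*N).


3 + 20*N = 3 + 20*17.01 = 343.2
Att = 10*log10(343.2) = 25.355 dB


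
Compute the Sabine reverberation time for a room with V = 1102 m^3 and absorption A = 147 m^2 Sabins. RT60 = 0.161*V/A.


RT60 = 0.161 * 1102 / 147 = 1.207 s


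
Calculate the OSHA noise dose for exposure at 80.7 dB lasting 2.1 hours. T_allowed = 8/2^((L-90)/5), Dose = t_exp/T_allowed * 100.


T_allowed = 8 / 2^((80.7 - 90)/5) = 29.0406 hr
Dose = 2.1 / 29.0406 * 100 = 7.2313 %


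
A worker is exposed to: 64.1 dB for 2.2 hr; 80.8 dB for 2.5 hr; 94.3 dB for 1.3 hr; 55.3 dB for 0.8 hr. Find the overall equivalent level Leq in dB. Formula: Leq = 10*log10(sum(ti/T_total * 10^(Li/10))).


T_total = 2.2 + 2.5 + 1.3 + 0.8 = 6.8 hr
(2.2/6.8) * 10^(64.1/10) = 831599
(2.5/6.8) * 10^(80.8/10) = 4.42009e+07
(1.3/6.8) * 10^(94.3/10) = 5.14558e+08
(0.8/6.8) * 10^(55.3/10) = 39864
Sum = 831599 + 4.42009e+07 + 5.14558e+08 + 39864 = 5.5963e+08
Leq = 10*log10(5.5963e+08) = 87.479 dB


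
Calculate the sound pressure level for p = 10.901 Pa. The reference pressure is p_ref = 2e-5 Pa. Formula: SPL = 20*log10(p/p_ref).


p / p_ref = 10.901 / 2e-5 = 545050
SPL = 20 * log10(545050) = 114.73 dB


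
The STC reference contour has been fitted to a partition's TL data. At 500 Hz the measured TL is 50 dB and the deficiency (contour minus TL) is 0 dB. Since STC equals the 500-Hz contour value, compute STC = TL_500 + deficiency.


By ASTM E413, STC = value of the fitted reference contour at 500 Hz.
Contour value at 500 Hz = TL_500 + deficiency = 50 + 0 = 50
STC = 50


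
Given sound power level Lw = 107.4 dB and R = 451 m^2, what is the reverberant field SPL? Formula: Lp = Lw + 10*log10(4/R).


4/R = 4/451 = 0.00886918
Lp = 107.4 + 10*log10(0.00886918) = 86.879 dB


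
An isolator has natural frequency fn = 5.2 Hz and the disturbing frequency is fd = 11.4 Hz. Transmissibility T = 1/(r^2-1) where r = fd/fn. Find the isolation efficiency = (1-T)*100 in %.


r = 11.4 / 5.2 = 2.19231
r^2 - 1 = 2.19231^2 - 1 = 3.80622
T = 1/3.80622 = 0.262728
Efficiency = (1 - 0.262728)*100 = 73.727 %


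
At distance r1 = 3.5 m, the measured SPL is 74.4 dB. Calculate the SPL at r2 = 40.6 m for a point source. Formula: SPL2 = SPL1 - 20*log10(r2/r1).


r2/r1 = 40.6/3.5 = 11.6
Correction = 20*log10(11.6) = 21.2892 dB
SPL2 = 74.4 - 21.2892 = 53.111 dB


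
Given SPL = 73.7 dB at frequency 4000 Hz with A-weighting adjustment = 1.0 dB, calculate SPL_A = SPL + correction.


A-weighting table: 4000 Hz -> 1.0 dB correction
SPL_A = SPL + correction = 73.7 + (1.0) = 74.7 dBA


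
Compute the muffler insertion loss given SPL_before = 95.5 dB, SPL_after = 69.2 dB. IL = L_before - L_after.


Insertion loss = SPL without muffler - SPL with muffler
IL = 95.5 - 69.2 = 26.3 dB


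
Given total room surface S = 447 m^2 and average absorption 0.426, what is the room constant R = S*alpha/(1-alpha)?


R = 447 * 0.426 / (1 - 0.426) = 331.75 m^2


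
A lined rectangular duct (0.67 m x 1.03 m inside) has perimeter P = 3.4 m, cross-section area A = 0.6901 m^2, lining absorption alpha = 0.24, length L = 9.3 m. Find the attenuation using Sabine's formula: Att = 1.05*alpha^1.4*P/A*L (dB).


alpha^1.4 = 0.24^1.4 = 0.135611
Attenuation rate = 1.05 * alpha^1.4 * P / A
= 1.05 * 0.135611 * 3.4 / 0.6901 = 0.701538 dB/m
Total Att = 0.701538 * 9.3 = 6.5243 dB


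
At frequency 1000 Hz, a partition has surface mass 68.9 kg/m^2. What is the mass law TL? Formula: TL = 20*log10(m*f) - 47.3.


m * f = 68.9 * 1000 = 68900
20*log10(68900) = 96.7644 dB
TL = 96.7644 - 47.3 = 49.464 dB


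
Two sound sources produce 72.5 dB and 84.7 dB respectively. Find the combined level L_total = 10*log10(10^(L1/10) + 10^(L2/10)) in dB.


10^(72.5/10) = 1.77828e+07
10^(84.7/10) = 2.95121e+08
Sum = 1.77828e+07 + 2.95121e+08 = 3.12904e+08
L_total = 10*log10(3.12904e+08) = 84.954 dB


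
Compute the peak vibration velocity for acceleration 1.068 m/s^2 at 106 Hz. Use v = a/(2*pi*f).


omega = 2*pi*f = 2*pi*106 = 666.018 rad/s
v = a / omega = 1.068 / 666.018 = 0.0016036 m/s


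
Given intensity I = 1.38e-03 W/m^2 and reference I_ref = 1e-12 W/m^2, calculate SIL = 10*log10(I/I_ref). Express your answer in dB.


I / I_ref = 1.38e-03 / 1e-12 = 1.38e+09
SIL = 10 * log10(1.38e+09) = 91.399 dB


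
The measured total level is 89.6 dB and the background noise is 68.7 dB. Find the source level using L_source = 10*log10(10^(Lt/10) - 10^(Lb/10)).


10^(89.6/10) = 9.12011e+08
10^(68.7/10) = 7.4131e+06
Difference = 9.12011e+08 - 7.4131e+06 = 9.04598e+08
L_source = 10*log10(9.04598e+08) = 89.565 dB


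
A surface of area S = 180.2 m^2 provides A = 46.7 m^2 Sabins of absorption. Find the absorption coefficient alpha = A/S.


Absorption coefficient = absorbed power / incident power
alpha = A / S = 46.7 / 180.2 = 0.25916


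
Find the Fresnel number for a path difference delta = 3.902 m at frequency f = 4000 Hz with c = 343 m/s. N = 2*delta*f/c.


N = 2*delta*f/c = 2*delta/lambda, where lambda = c/f
lambda = 343 / 4000 = 0.08575 m
N = 2 * 3.902 / 0.08575 = 91.009


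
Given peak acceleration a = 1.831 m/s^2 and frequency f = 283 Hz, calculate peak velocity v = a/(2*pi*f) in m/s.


omega = 2*pi*f = 2*pi*283 = 1778.14 rad/s
v = a / omega = 1.831 / 1778.14 = 0.0010297 m/s


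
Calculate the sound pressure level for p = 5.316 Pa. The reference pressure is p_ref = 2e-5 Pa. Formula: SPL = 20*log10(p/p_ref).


p / p_ref = 5.316 / 2e-5 = 265800
SPL = 20 * log10(265800) = 108.49 dB


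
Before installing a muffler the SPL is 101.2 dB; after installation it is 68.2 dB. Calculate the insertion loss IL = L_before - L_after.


Insertion loss = SPL without muffler - SPL with muffler
IL = 101.2 - 68.2 = 33 dB


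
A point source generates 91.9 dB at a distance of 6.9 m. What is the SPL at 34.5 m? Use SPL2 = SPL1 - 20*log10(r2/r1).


r2/r1 = 34.5/6.9 = 5
Correction = 20*log10(5) = 13.9794 dB
SPL2 = 91.9 - 13.9794 = 77.921 dB


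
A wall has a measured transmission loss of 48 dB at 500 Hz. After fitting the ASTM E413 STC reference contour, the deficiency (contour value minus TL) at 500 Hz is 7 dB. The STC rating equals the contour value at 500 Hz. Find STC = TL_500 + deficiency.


By ASTM E413, STC = value of the fitted reference contour at 500 Hz.
Contour value at 500 Hz = TL_500 + deficiency = 48 + 7 = 55
STC = 55


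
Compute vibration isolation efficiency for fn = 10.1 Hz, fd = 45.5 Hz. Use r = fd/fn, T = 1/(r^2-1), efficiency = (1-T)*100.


r = 45.5 / 10.1 = 4.50495
r^2 - 1 = 4.50495^2 - 1 = 19.2946
T = 1/19.2946 = 0.051828
Efficiency = (1 - 0.051828)*100 = 94.817 %


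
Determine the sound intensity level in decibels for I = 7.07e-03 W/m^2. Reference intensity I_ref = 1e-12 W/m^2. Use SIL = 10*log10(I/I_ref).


I / I_ref = 7.07e-03 / 1e-12 = 7.07e+09
SIL = 10 * log10(7.07e+09) = 98.494 dB


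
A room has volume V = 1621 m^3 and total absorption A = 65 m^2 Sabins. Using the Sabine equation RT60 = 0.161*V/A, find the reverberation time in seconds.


RT60 = 0.161 * 1621 / 65 = 4.0151 s


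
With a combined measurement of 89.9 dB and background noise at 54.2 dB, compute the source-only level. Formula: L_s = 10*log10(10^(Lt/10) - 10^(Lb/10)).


10^(89.9/10) = 9.77237e+08
10^(54.2/10) = 263027
Difference = 9.77237e+08 - 263027 = 9.76974e+08
L_source = 10*log10(9.76974e+08) = 89.899 dB


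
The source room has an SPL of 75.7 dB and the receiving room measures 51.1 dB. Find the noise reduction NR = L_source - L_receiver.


NR = L_source - L_receiver (difference between source and receiving room levels)
NR = 75.7 - 51.1 = 24.6 dB


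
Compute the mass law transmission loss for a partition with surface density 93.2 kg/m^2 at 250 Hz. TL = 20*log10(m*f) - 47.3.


m * f = 93.2 * 250 = 23300
20*log10(23300) = 87.3471 dB
TL = 87.3471 - 47.3 = 40.047 dB


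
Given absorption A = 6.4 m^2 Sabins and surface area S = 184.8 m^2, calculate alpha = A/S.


Absorption coefficient = absorbed power / incident power
alpha = A / S = 6.4 / 184.8 = 0.034632


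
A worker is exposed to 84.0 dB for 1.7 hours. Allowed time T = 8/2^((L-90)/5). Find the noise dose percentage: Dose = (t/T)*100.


T_allowed = 8 / 2^((84.0 - 90)/5) = 18.3792 hr
Dose = 1.7 / 18.3792 * 100 = 9.2496 %


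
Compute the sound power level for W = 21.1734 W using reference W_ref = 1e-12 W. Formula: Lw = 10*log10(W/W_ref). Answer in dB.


W / W_ref = 21.1734 / 1e-12 = 2.11734e+13
Lw = 10 * log10(2.11734e+13) = 133.26 dB


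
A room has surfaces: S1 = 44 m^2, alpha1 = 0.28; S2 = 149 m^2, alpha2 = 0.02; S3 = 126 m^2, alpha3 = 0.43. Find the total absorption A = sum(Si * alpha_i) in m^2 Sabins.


44 * 0.28 = 12.32
149 * 0.02 = 2.98
126 * 0.43 = 54.18
A_total = 12.32 + 2.98 + 54.18 = 69.48 m^2


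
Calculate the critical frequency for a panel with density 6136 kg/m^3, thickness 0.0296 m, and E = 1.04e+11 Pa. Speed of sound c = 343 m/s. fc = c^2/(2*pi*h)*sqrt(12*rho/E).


12*rho/E = 12*6136/1.04e+11 = 7.08e-07
sqrt(12*rho/E) = sqrt(7.08e-07) = 0.000841427
c^2/(2*pi*h) = 343^2/(2*pi*0.0296) = 632582
fc = 632582 * 0.000841427 = 532.27 Hz


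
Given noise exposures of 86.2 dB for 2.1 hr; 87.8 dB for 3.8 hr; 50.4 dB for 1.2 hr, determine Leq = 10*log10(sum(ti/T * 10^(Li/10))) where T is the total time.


T_total = 2.1 + 3.8 + 1.2 = 7.1 hr
(2.1/7.1) * 10^(86.2/10) = 1.23299e+08
(3.8/7.1) * 10^(87.8/10) = 3.22497e+08
(1.2/7.1) * 10^(50.4/10) = 18532
Sum = 1.23299e+08 + 3.22497e+08 + 18532 = 4.45815e+08
Leq = 10*log10(4.45815e+08) = 86.492 dB


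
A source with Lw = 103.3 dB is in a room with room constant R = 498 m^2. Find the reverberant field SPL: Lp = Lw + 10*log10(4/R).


4/R = 4/498 = 0.00803213
Lp = 103.3 + 10*log10(0.00803213) = 82.348 dB


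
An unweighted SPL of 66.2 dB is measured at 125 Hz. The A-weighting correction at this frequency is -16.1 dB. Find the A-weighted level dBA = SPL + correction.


A-weighting table: 125 Hz -> -16.1 dB correction
SPL_A = SPL + correction = 66.2 + (-16.1) = 50.1 dBA


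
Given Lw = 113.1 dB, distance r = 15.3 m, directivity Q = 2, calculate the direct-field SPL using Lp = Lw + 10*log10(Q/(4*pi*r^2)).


4*pi*r^2 = 4*pi*15.3^2 = 2941.66 m^2
Q / (4*pi*r^2) = 2 / 2941.66 = 0.000679888
Lp = 113.1 + 10*log10(0.000679888) = 81.424 dB


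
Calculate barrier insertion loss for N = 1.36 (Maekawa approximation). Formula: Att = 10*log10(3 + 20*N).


3 + 20*N = 3 + 20*1.36 = 30.2
Att = 10*log10(30.2) = 14.8 dB


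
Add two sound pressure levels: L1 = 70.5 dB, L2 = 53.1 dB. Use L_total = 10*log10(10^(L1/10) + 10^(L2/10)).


10^(70.5/10) = 1.12202e+07
10^(53.1/10) = 204174
Sum = 1.12202e+07 + 204174 = 1.14244e+07
L_total = 10*log10(1.14244e+07) = 70.578 dB


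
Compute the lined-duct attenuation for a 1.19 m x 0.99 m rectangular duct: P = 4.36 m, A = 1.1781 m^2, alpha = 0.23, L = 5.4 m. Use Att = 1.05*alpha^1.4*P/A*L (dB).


alpha^1.4 = 0.23^1.4 = 0.127767
Attenuation rate = 1.05 * alpha^1.4 * P / A
= 1.05 * 0.127767 * 4.36 / 1.1781 = 0.496492 dB/m
Total Att = 0.496492 * 5.4 = 2.6811 dB


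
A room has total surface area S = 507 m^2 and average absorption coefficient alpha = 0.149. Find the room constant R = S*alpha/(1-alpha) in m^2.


R = 507 * 0.149 / (1 - 0.149) = 88.77 m^2


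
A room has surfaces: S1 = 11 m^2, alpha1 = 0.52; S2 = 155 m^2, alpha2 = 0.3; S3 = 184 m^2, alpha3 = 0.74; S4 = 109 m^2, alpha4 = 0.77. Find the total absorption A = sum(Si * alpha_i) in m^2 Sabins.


11 * 0.52 = 5.72
155 * 0.3 = 46.5
184 * 0.74 = 136.16
109 * 0.77 = 83.93
A_total = 5.72 + 46.5 + 136.16 + 83.93 = 272.31 m^2


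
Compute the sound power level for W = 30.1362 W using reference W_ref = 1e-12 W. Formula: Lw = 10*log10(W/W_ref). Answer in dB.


W / W_ref = 30.1362 / 1e-12 = 3.01362e+13
Lw = 10 * log10(3.01362e+13) = 134.79 dB


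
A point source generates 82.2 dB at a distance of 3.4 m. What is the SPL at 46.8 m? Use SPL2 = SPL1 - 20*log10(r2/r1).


r2/r1 = 46.8/3.4 = 13.7647
Correction = 20*log10(13.7647) = 22.7753 dB
SPL2 = 82.2 - 22.7753 = 59.425 dB


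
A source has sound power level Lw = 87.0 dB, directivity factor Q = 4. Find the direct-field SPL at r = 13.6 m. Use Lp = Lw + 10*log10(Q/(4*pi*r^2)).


4*pi*r^2 = 4*pi*13.6^2 = 2324.28 m^2
Q / (4*pi*r^2) = 4 / 2324.28 = 0.00172096
Lp = 87.0 + 10*log10(0.00172096) = 59.358 dB


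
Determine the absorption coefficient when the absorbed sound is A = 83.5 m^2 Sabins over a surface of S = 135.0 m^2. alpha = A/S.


Absorption coefficient = absorbed power / incident power
alpha = A / S = 83.5 / 135.0 = 0.61852


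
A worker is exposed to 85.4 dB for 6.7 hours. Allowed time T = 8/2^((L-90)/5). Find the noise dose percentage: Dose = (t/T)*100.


T_allowed = 8 / 2^((85.4 - 90)/5) = 15.1369 hr
Dose = 6.7 / 15.1369 * 100 = 44.263 %


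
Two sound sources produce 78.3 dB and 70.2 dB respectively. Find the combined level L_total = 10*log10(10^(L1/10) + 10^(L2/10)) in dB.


10^(78.3/10) = 6.76083e+07
10^(70.2/10) = 1.04713e+07
Sum = 6.76083e+07 + 1.04713e+07 = 7.80796e+07
L_total = 10*log10(7.80796e+07) = 78.925 dB


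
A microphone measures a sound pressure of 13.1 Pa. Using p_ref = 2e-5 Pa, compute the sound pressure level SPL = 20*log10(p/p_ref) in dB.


p / p_ref = 13.1 / 2e-5 = 655000
SPL = 20 * log10(655000) = 116.32 dB


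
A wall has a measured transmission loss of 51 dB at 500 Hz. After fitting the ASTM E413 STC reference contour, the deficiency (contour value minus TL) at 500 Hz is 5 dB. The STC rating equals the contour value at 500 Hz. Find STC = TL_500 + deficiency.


By ASTM E413, STC = value of the fitted reference contour at 500 Hz.
Contour value at 500 Hz = TL_500 + deficiency = 51 + 5 = 56
STC = 56


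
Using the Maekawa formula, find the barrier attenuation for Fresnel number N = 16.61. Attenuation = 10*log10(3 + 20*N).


3 + 20*N = 3 + 20*16.61 = 335.2
Att = 10*log10(335.2) = 25.253 dB


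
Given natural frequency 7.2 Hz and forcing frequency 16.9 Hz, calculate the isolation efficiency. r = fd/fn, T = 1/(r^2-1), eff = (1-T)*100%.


r = 16.9 / 7.2 = 2.34722
r^2 - 1 = 2.34722^2 - 1 = 4.50944
T = 1/4.50944 = 0.221757
Efficiency = (1 - 0.221757)*100 = 77.824 %


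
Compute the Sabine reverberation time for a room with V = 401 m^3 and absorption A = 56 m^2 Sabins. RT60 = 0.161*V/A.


RT60 = 0.161 * 401 / 56 = 1.1529 s


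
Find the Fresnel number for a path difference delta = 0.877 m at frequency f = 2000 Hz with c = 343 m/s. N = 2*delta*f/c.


N = 2*delta*f/c = 2*delta/lambda, where lambda = c/f
lambda = 343 / 2000 = 0.1715 m
N = 2 * 0.877 / 0.1715 = 10.227


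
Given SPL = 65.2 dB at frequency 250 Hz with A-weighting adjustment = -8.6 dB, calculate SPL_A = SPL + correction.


A-weighting table: 250 Hz -> -8.6 dB correction
SPL_A = SPL + correction = 65.2 + (-8.6) = 56.6 dBA


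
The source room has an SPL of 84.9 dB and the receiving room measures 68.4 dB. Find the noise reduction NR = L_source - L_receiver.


NR = L_source - L_receiver (difference between source and receiving room levels)
NR = 84.9 - 68.4 = 16.5 dB


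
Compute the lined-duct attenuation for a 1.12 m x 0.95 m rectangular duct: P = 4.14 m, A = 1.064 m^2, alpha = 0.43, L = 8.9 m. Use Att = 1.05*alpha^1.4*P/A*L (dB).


alpha^1.4 = 0.43^1.4 = 0.3068
Attenuation rate = 1.05 * alpha^1.4 * P / A
= 1.05 * 0.3068 * 4.14 / 1.064 = 1.25344 dB/m
Total Att = 1.25344 * 8.9 = 11.156 dB


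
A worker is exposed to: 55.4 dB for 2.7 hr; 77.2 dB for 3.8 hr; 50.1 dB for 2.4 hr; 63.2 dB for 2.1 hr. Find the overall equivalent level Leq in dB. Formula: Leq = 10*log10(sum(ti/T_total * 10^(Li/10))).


T_total = 2.7 + 3.8 + 2.4 + 2.1 = 11.0 hr
(2.7/11.0) * 10^(55.4/10) = 85108.1
(3.8/11.0) * 10^(77.2/10) = 1.81297e+07
(2.4/11.0) * 10^(50.1/10) = 22326.4
(2.1/11.0) * 10^(63.2/10) = 398866
Sum = 85108.1 + 1.81297e+07 + 22326.4 + 398866 = 1.8636e+07
Leq = 10*log10(1.8636e+07) = 72.704 dB


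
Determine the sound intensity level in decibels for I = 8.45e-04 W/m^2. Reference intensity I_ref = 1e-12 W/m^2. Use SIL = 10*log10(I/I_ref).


I / I_ref = 8.45e-04 / 1e-12 = 8.45e+08
SIL = 10 * log10(8.45e+08) = 89.269 dB


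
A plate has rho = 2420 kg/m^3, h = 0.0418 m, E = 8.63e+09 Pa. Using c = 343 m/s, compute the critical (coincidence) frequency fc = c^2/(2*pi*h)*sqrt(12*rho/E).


12*rho/E = 12*2420/8.63e+09 = 3.36501e-06
sqrt(12*rho/E) = sqrt(3.36501e-06) = 0.0018344
c^2/(2*pi*h) = 343^2/(2*pi*0.0418) = 447953
fc = 447953 * 0.0018344 = 821.72 Hz


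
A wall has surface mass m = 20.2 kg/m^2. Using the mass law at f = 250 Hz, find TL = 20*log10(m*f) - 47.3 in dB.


m * f = 20.2 * 250 = 5050
20*log10(5050) = 74.0658 dB
TL = 74.0658 - 47.3 = 26.766 dB


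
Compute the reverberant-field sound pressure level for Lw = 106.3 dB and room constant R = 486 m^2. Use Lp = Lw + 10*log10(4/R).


4/R = 4/486 = 0.00823045
Lp = 106.3 + 10*log10(0.00823045) = 85.454 dB


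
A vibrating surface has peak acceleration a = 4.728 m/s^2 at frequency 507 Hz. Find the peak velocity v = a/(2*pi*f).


omega = 2*pi*f = 2*pi*507 = 3185.57 rad/s
v = a / omega = 4.728 / 3185.57 = 0.0014842 m/s


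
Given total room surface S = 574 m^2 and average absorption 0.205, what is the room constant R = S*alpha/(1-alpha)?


R = 574 * 0.205 / (1 - 0.205) = 148.01 m^2


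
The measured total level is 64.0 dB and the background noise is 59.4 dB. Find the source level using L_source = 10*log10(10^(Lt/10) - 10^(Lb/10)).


10^(64.0/10) = 2.51189e+06
10^(59.4/10) = 870964
Difference = 2.51189e+06 - 870964 = 1.64093e+06
L_source = 10*log10(1.64093e+06) = 62.151 dB


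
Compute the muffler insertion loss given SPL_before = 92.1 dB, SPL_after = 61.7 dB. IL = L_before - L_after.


Insertion loss = SPL without muffler - SPL with muffler
IL = 92.1 - 61.7 = 30.4 dB


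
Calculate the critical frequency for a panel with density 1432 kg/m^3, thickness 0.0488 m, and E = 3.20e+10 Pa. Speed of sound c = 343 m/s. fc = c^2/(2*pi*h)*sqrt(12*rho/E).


12*rho/E = 12*1432/3.20e+10 = 5.37e-07
sqrt(12*rho/E) = sqrt(5.37e-07) = 0.000732803
c^2/(2*pi*h) = 343^2/(2*pi*0.0488) = 383697
fc = 383697 * 0.000732803 = 281.17 Hz


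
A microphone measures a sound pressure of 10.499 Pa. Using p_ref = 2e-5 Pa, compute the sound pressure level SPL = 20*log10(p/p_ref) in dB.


p / p_ref = 10.499 / 2e-5 = 524950
SPL = 20 * log10(524950) = 114.4 dB


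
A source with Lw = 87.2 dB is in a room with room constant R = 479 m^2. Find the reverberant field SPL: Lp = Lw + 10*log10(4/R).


4/R = 4/479 = 0.00835073
Lp = 87.2 + 10*log10(0.00835073) = 66.417 dB


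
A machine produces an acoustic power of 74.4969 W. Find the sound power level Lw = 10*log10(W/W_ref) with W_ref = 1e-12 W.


W / W_ref = 74.4969 / 1e-12 = 7.44969e+13
Lw = 10 * log10(7.44969e+13) = 138.72 dB


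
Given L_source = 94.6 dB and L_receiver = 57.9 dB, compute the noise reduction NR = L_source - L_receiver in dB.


NR = L_source - L_receiver (difference between source and receiving room levels)
NR = 94.6 - 57.9 = 36.7 dB


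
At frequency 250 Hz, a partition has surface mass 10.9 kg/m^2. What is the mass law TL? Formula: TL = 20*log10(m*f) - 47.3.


m * f = 10.9 * 250 = 2725
20*log10(2725) = 68.7073 dB
TL = 68.7073 - 47.3 = 21.407 dB


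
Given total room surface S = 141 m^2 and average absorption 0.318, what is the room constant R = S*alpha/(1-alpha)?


R = 141 * 0.318 / (1 - 0.318) = 65.745 m^2


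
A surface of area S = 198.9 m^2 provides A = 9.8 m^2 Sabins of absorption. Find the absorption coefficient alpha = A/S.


Absorption coefficient = absorbed power / incident power
alpha = A / S = 9.8 / 198.9 = 0.049271


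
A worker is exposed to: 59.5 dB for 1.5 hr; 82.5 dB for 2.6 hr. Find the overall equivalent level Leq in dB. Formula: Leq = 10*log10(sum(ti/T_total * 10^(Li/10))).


T_total = 1.5 + 2.6 = 4.1 hr
(1.5/4.1) * 10^(59.5/10) = 326067
(2.6/4.1) * 10^(82.5/10) = 1.12769e+08
Sum = 326067 + 1.12769e+08 = 1.13095e+08
Leq = 10*log10(1.13095e+08) = 80.534 dB


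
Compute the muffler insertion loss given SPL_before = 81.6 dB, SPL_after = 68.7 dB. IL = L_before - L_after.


Insertion loss = SPL without muffler - SPL with muffler
IL = 81.6 - 68.7 = 12.9 dB


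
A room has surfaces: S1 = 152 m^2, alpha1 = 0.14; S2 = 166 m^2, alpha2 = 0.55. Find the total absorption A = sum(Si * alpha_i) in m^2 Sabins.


152 * 0.14 = 21.28
166 * 0.55 = 91.3
A_total = 21.28 + 91.3 = 112.58 m^2


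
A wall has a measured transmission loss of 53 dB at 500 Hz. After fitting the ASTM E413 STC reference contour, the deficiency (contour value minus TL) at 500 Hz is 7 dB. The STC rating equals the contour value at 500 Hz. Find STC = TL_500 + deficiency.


By ASTM E413, STC = value of the fitted reference contour at 500 Hz.
Contour value at 500 Hz = TL_500 + deficiency = 53 + 7 = 60
STC = 60


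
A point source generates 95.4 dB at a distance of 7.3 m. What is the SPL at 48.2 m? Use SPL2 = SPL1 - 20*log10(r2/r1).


r2/r1 = 48.2/7.3 = 6.60274
Correction = 20*log10(6.60274) = 16.3945 dB
SPL2 = 95.4 - 16.3945 = 79.006 dB


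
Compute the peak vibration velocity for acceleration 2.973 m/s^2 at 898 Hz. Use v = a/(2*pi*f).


omega = 2*pi*f = 2*pi*898 = 5642.3 rad/s
v = a / omega = 2.973 / 5642.3 = 0.00052691 m/s


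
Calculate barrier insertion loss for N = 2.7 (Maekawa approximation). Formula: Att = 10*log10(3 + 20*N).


3 + 20*N = 3 + 20*2.7 = 57
Att = 10*log10(57) = 17.559 dB


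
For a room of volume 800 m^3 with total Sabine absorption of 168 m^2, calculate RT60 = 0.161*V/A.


RT60 = 0.161 * 800 / 168 = 0.76667 s


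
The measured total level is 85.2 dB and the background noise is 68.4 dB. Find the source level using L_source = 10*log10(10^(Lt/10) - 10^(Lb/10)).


10^(85.2/10) = 3.31131e+08
10^(68.4/10) = 6.91831e+06
Difference = 3.31131e+08 - 6.91831e+06 = 3.24213e+08
L_source = 10*log10(3.24213e+08) = 85.108 dB


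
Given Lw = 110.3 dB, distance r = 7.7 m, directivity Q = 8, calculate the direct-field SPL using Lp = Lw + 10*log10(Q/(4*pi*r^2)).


4*pi*r^2 = 4*pi*7.7^2 = 745.06 m^2
Q / (4*pi*r^2) = 8 / 745.06 = 0.0107374
Lp = 110.3 + 10*log10(0.0107374) = 90.609 dB


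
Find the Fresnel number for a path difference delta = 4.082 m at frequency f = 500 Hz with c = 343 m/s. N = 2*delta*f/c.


N = 2*delta*f/c = 2*delta/lambda, where lambda = c/f
lambda = 343 / 500 = 0.686 m
N = 2 * 4.082 / 0.686 = 11.901


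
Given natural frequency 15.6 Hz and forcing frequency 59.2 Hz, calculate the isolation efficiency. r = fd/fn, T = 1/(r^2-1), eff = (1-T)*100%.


r = 59.2 / 15.6 = 3.79487
r^2 - 1 = 3.79487^2 - 1 = 13.401
T = 1/13.401 = 0.0746213
Efficiency = (1 - 0.0746213)*100 = 92.538 %


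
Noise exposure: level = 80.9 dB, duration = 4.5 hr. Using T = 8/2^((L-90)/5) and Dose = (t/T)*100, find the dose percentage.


T_allowed = 8 / 2^((80.9 - 90)/5) = 28.2465 hr
Dose = 4.5 / 28.2465 * 100 = 15.931 %


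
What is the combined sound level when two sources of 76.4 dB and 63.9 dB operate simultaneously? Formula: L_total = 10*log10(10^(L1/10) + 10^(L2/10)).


10^(76.4/10) = 4.36516e+07
10^(63.9/10) = 2.45471e+06
Sum = 4.36516e+07 + 2.45471e+06 = 4.61063e+07
L_total = 10*log10(4.61063e+07) = 76.638 dB


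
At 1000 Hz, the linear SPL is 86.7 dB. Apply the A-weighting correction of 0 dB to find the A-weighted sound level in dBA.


A-weighting table: 1000 Hz -> 0 dB correction
SPL_A = SPL + correction = 86.7 + (0) = 86.7 dBA


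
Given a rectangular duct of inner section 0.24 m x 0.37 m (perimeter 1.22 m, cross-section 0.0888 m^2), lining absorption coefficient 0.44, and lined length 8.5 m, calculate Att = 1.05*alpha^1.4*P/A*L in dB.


alpha^1.4 = 0.44^1.4 = 0.316835
Attenuation rate = 1.05 * alpha^1.4 * P / A
= 1.05 * 0.316835 * 1.22 / 0.0888 = 4.57056 dB/m
Total Att = 4.57056 * 8.5 = 38.85 dB


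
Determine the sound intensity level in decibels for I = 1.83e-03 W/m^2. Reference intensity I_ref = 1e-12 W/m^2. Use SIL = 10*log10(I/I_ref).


I / I_ref = 1.83e-03 / 1e-12 = 1.83e+09
SIL = 10 * log10(1.83e+09) = 92.625 dB


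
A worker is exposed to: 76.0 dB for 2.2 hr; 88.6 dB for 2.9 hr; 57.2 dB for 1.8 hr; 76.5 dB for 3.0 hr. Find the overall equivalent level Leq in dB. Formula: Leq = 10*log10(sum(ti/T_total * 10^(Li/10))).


T_total = 2.2 + 2.9 + 1.8 + 3.0 = 9.9 hr
(2.2/9.9) * 10^(76.0/10) = 8.84683e+06
(2.9/9.9) * 10^(88.6/10) = 2.12209e+08
(1.8/9.9) * 10^(57.2/10) = 95419.5
(3.0/9.9) * 10^(76.5/10) = 1.35359e+07
Sum = 8.84683e+06 + 2.12209e+08 + 95419.5 + 1.35359e+07 = 2.34687e+08
Leq = 10*log10(2.34687e+08) = 83.705 dB


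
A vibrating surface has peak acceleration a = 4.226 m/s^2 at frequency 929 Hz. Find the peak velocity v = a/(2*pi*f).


omega = 2*pi*f = 2*pi*929 = 5837.08 rad/s
v = a / omega = 4.226 / 5837.08 = 0.00072399 m/s


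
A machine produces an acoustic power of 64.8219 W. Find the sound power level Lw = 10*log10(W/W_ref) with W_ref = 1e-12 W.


W / W_ref = 64.8219 / 1e-12 = 6.48219e+13
Lw = 10 * log10(6.48219e+13) = 138.12 dB


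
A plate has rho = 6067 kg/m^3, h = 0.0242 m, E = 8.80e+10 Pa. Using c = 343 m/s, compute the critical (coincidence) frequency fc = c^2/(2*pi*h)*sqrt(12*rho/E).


12*rho/E = 12*6067/8.80e+10 = 8.27318e-07
sqrt(12*rho/E) = sqrt(8.27318e-07) = 0.00090957
c^2/(2*pi*h) = 343^2/(2*pi*0.0242) = 773736
fc = 773736 * 0.00090957 = 703.77 Hz


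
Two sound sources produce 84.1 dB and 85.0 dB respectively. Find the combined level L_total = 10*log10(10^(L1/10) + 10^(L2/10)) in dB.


10^(84.1/10) = 2.5704e+08
10^(85.0/10) = 3.16228e+08
Sum = 2.5704e+08 + 3.16228e+08 = 5.73268e+08
L_total = 10*log10(5.73268e+08) = 87.584 dB


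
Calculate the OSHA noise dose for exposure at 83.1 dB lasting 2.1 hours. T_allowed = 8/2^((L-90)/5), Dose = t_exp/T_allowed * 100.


T_allowed = 8 / 2^((83.1 - 90)/5) = 20.8215 hr
Dose = 2.1 / 20.8215 * 100 = 10.086 %


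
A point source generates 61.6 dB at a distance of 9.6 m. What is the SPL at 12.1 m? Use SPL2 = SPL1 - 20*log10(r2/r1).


r2/r1 = 12.1/9.6 = 1.26042
Correction = 20*log10(1.26042) = 2.01031 dB
SPL2 = 61.6 - 2.01031 = 59.59 dB


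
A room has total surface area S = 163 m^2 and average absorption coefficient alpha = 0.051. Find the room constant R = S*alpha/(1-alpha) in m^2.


R = 163 * 0.051 / (1 - 0.051) = 8.7597 m^2


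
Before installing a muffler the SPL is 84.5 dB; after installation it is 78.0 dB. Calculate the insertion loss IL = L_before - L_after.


Insertion loss = SPL without muffler - SPL with muffler
IL = 84.5 - 78.0 = 6.5 dB


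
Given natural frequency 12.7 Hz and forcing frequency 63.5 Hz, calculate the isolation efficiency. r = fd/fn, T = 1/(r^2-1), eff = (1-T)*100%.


r = 63.5 / 12.7 = 5
r^2 - 1 = 5^2 - 1 = 24
T = 1/24 = 0.0416667
Efficiency = (1 - 0.0416667)*100 = 95.833 %


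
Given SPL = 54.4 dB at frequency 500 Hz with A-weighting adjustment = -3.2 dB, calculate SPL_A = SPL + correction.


A-weighting table: 500 Hz -> -3.2 dB correction
SPL_A = SPL + correction = 54.4 + (-3.2) = 51.2 dBA


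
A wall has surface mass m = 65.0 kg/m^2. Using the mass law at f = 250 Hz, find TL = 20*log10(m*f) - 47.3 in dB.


m * f = 65.0 * 250 = 16250
20*log10(16250) = 84.2171 dB
TL = 84.2171 - 47.3 = 36.917 dB


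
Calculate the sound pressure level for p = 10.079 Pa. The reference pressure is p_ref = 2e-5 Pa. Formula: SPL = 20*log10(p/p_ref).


p / p_ref = 10.079 / 2e-5 = 503950
SPL = 20 * log10(503950) = 114.05 dB


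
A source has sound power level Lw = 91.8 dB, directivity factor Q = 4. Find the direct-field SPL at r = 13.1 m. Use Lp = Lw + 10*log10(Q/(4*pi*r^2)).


4*pi*r^2 = 4*pi*13.1^2 = 2156.51 m^2
Q / (4*pi*r^2) = 4 / 2156.51 = 0.00185485
Lp = 91.8 + 10*log10(0.00185485) = 64.483 dB


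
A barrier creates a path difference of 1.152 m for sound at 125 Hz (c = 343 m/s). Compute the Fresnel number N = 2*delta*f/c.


N = 2*delta*f/c = 2*delta/lambda, where lambda = c/f
lambda = 343 / 125 = 2.744 m
N = 2 * 1.152 / 2.744 = 0.83965


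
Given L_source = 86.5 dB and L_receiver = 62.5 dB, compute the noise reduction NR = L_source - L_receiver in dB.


NR = L_source - L_receiver (difference between source and receiving room levels)
NR = 86.5 - 62.5 = 24 dB


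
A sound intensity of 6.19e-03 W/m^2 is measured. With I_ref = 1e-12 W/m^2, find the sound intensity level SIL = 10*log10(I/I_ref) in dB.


I / I_ref = 6.19e-03 / 1e-12 = 6.19e+09
SIL = 10 * log10(6.19e+09) = 97.917 dB


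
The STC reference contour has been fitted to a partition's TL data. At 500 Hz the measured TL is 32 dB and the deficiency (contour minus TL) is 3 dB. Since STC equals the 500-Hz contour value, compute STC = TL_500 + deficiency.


By ASTM E413, STC = value of the fitted reference contour at 500 Hz.
Contour value at 500 Hz = TL_500 + deficiency = 32 + 3 = 35
STC = 35


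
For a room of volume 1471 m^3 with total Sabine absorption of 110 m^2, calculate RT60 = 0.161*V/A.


RT60 = 0.161 * 1471 / 110 = 2.153 s


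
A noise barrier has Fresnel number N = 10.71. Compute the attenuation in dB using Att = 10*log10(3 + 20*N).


3 + 20*N = 3 + 20*10.71 = 217.2
Att = 10*log10(217.2) = 23.369 dB


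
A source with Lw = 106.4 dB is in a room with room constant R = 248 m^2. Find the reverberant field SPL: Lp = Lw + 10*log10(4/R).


4/R = 4/248 = 0.016129
Lp = 106.4 + 10*log10(0.016129) = 88.476 dB


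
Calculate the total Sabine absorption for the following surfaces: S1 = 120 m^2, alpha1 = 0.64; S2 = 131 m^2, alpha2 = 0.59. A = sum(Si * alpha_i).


120 * 0.64 = 76.8
131 * 0.59 = 77.29
A_total = 76.8 + 77.29 = 154.09 m^2
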